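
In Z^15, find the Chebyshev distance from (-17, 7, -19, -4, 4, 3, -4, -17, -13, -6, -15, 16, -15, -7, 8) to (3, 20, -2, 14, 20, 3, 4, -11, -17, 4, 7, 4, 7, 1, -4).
22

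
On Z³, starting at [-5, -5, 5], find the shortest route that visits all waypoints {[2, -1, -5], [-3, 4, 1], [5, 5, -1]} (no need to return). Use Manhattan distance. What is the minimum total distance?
39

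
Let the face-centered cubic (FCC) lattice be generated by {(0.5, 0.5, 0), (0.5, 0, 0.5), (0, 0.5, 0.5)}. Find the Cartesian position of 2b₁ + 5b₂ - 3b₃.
(3.5, -0.5, 1)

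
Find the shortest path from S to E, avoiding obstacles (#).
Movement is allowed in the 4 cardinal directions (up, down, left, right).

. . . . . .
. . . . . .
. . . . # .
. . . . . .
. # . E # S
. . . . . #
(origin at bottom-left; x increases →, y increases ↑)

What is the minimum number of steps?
4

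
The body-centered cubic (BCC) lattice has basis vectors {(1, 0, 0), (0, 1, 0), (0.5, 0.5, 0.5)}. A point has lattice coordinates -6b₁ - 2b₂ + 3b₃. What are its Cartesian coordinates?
(-4.5, -0.5, 1.5)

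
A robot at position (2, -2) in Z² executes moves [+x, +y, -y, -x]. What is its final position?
(2, -2)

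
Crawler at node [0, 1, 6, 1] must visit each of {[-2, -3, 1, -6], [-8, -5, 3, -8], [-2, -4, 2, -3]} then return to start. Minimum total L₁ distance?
58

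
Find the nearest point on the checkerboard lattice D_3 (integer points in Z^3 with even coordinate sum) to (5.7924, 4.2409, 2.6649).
(6, 4, 2)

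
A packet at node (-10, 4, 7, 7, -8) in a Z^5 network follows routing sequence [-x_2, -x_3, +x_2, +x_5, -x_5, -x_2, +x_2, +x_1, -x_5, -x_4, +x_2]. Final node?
(-9, 5, 6, 6, -9)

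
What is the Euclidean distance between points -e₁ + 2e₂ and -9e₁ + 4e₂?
8.24621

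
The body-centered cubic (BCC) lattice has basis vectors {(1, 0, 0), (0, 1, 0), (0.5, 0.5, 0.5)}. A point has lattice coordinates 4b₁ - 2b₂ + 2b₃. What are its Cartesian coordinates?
(5, -1, 1)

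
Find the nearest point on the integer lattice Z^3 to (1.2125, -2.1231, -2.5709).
(1, -2, -3)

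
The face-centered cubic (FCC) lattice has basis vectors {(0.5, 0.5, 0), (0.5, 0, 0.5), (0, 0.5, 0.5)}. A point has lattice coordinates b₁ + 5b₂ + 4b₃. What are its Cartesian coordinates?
(3, 2.5, 4.5)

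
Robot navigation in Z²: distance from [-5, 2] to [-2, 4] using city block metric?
5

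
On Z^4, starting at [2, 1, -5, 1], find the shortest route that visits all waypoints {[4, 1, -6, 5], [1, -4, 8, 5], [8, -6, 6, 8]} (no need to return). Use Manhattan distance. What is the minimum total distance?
43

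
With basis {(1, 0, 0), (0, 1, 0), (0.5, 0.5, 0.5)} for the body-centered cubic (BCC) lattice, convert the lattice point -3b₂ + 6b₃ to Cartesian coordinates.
(3, 0, 3)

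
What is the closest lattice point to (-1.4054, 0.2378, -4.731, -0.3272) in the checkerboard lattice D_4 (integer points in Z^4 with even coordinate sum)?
(-1, 0, -5, 0)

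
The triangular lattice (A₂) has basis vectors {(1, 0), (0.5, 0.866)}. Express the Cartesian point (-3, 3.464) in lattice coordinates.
-5b₁ + 4b₂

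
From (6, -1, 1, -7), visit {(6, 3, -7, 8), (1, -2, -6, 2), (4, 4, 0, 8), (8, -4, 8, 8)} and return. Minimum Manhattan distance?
96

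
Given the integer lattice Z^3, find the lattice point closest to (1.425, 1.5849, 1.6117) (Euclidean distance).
(1, 2, 2)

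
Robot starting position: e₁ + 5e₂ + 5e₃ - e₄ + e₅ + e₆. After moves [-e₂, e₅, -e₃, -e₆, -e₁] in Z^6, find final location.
(0, 4, 4, -1, 2, 0)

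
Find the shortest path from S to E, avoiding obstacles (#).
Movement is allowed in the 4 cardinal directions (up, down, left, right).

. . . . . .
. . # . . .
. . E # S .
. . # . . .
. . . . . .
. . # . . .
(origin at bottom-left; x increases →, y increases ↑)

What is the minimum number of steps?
8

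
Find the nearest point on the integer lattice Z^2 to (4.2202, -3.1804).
(4, -3)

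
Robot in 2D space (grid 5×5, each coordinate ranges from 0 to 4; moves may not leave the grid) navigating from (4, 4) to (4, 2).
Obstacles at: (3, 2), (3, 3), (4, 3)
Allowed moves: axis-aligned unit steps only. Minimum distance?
8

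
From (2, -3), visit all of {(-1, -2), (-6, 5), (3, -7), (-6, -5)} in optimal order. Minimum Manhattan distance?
32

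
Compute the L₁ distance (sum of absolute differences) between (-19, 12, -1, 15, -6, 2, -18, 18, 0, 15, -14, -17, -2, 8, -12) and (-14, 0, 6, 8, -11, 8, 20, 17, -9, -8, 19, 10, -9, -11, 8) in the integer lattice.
219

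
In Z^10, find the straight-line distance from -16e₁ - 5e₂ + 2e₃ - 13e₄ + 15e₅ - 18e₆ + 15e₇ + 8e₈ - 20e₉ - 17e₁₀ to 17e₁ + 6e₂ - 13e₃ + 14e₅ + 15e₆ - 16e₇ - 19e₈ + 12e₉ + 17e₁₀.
81.0185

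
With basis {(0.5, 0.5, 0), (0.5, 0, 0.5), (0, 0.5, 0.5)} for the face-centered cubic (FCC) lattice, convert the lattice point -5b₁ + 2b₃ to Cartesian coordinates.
(-2.5, -1.5, 1)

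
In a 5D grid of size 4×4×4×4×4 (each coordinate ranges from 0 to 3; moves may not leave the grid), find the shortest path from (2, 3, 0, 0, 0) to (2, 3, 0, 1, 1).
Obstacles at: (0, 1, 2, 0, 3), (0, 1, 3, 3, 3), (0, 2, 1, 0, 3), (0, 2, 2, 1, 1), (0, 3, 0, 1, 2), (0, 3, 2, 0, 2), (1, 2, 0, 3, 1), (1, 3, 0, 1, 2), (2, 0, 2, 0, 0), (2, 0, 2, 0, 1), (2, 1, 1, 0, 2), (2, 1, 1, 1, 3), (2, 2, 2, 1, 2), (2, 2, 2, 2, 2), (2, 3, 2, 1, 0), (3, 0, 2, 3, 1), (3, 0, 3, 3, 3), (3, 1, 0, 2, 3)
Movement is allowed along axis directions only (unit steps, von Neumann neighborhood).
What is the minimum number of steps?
2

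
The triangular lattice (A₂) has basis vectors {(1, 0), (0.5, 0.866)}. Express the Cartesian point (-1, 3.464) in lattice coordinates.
-3b₁ + 4b₂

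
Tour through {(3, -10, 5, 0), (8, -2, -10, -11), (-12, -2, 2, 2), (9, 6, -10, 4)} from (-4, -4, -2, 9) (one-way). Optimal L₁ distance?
112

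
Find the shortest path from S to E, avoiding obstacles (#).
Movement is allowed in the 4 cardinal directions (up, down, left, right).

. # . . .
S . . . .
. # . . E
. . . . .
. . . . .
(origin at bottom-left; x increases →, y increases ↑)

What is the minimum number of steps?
5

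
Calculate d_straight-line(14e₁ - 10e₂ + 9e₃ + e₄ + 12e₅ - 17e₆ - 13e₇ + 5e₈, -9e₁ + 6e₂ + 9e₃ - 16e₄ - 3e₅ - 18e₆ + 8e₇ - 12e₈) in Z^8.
45.0555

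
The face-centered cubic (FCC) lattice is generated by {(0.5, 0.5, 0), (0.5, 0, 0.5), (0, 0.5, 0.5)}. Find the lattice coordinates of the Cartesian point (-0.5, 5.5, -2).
7b₁ - 8b₂ + 4b₃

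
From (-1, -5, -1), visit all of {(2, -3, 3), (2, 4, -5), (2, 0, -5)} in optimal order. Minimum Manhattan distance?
24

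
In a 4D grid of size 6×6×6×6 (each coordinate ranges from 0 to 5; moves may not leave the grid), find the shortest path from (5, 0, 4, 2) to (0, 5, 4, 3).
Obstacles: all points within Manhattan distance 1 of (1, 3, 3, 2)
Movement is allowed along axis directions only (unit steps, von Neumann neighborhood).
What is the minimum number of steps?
11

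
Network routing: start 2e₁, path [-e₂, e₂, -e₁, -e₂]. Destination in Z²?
(1, -1)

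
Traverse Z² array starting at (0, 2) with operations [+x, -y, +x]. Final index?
(2, 1)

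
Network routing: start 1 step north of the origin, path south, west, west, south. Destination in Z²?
(-2, -1)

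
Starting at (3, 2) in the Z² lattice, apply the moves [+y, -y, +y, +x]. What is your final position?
(4, 3)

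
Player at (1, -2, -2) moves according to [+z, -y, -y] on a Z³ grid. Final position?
(1, -4, -1)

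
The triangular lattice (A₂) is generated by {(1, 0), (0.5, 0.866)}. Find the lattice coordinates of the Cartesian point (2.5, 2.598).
b₁ + 3b₂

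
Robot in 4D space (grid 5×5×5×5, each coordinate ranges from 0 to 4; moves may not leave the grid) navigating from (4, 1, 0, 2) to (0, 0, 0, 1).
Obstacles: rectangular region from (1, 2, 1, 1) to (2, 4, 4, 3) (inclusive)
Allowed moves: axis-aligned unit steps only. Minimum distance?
6
(one shortest path: (4, 1, 0, 2) → (3, 1, 0, 2) → (2, 1, 0, 2) → (1, 1, 0, 2) → (0, 1, 0, 2) → (0, 0, 0, 2) → (0, 0, 0, 1))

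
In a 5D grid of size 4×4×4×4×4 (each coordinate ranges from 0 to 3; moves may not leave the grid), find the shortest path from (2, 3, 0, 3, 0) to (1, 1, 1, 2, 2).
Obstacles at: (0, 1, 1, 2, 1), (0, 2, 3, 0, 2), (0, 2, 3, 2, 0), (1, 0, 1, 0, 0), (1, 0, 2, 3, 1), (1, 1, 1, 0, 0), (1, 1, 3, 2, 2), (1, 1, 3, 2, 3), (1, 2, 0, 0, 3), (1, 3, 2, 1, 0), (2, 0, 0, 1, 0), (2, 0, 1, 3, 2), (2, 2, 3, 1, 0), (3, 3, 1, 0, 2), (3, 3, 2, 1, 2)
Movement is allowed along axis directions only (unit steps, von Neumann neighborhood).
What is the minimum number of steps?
7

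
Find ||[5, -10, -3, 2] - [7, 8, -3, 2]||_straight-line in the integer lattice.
18.1108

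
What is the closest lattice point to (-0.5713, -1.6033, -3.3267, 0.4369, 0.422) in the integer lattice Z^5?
(-1, -2, -3, 0, 0)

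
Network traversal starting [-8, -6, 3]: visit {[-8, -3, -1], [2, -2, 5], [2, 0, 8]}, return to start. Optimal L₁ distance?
50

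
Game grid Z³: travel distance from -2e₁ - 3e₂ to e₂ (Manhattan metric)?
6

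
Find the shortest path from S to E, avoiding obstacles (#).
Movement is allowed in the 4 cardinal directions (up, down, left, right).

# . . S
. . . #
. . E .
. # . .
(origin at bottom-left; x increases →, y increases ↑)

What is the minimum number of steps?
3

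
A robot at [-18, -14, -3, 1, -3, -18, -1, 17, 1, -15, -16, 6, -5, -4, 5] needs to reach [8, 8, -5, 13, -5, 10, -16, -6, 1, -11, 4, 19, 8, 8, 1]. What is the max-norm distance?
28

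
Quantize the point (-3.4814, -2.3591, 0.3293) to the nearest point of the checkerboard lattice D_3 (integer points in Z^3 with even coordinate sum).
(-4, -2, 0)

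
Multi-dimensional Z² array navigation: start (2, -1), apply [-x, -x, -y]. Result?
(0, -2)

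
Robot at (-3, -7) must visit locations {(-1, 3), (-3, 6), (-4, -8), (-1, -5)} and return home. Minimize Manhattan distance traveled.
34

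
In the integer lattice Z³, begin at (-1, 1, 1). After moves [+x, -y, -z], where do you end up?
(0, 0, 0)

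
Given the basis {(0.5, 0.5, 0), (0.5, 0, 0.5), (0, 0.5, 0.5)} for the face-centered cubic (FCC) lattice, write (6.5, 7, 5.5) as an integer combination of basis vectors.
8b₁ + 5b₂ + 6b₃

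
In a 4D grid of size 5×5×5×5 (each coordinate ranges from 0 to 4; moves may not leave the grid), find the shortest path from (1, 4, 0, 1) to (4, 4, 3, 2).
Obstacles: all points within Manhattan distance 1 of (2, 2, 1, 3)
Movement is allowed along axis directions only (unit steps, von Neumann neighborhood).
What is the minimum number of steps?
7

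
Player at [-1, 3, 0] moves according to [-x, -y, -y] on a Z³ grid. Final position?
(-2, 1, 0)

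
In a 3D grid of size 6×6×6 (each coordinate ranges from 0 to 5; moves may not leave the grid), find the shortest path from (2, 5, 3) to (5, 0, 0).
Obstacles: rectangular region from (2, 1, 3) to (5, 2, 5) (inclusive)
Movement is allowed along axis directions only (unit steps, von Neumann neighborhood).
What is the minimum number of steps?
11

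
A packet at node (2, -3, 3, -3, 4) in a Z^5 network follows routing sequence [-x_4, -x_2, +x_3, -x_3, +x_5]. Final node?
(2, -4, 3, -4, 5)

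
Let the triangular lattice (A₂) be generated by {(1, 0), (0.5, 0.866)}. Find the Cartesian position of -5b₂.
(-2.5, -4.33)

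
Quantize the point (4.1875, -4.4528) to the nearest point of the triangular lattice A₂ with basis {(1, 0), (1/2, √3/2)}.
(4.5, -4.33)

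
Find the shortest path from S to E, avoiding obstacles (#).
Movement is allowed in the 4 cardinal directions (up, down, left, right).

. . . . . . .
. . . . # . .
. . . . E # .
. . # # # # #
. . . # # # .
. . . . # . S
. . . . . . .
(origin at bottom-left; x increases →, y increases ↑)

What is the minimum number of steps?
13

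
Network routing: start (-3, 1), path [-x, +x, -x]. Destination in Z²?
(-4, 1)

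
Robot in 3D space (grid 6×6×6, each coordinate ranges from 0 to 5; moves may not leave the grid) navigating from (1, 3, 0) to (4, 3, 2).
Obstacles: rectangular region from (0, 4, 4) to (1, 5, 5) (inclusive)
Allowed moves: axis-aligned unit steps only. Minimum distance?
5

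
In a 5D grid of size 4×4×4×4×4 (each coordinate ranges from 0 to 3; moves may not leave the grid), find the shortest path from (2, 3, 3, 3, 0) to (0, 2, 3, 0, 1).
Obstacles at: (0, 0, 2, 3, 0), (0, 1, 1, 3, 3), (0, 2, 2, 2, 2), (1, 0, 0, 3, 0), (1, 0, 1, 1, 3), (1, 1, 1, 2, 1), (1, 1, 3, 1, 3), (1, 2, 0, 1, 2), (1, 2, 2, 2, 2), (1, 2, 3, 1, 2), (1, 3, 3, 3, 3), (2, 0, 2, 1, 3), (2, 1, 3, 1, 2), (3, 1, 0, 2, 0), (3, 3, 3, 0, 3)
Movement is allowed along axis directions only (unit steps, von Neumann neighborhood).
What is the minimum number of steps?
7
(one shortest path: (2, 3, 3, 3, 0) → (1, 3, 3, 3, 0) → (0, 3, 3, 3, 0) → (0, 2, 3, 3, 0) → (0, 2, 3, 2, 0) → (0, 2, 3, 1, 0) → (0, 2, 3, 0, 0) → (0, 2, 3, 0, 1))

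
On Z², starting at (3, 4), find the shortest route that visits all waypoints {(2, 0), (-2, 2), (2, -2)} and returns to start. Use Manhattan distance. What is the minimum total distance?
22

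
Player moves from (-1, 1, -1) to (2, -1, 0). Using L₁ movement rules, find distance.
6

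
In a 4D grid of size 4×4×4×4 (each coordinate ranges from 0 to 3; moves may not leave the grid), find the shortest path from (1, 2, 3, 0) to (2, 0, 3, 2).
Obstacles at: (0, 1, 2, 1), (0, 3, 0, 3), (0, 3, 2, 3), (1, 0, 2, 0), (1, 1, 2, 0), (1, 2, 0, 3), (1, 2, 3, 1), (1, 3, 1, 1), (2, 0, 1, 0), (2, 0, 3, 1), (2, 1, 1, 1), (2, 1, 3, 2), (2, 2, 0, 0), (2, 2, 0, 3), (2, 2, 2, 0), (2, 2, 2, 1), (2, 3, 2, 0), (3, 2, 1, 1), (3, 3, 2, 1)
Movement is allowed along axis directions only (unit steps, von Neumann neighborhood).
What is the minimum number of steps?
5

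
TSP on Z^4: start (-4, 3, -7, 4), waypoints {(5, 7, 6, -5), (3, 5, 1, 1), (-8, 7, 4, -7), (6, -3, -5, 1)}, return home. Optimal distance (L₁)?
100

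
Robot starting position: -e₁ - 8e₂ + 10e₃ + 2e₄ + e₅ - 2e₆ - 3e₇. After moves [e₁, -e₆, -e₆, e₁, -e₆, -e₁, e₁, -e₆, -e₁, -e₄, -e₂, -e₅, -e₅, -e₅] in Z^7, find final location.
(0, -9, 10, 1, -2, -6, -3)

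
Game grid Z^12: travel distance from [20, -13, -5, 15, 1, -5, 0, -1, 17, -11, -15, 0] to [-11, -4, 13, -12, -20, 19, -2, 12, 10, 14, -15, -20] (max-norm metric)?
31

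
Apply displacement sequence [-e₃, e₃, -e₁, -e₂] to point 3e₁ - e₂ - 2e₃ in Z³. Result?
(2, -2, -2)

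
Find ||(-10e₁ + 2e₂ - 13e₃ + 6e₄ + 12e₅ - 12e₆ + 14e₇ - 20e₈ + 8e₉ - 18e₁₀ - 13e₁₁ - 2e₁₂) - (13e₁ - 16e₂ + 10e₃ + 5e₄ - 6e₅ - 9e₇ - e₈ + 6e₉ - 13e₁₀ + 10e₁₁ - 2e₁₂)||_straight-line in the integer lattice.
57.4369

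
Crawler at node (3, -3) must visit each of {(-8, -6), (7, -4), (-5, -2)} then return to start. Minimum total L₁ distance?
38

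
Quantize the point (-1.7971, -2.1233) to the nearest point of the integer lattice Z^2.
(-2, -2)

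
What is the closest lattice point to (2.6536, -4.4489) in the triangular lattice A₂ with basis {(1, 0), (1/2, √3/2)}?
(2.5, -4.33)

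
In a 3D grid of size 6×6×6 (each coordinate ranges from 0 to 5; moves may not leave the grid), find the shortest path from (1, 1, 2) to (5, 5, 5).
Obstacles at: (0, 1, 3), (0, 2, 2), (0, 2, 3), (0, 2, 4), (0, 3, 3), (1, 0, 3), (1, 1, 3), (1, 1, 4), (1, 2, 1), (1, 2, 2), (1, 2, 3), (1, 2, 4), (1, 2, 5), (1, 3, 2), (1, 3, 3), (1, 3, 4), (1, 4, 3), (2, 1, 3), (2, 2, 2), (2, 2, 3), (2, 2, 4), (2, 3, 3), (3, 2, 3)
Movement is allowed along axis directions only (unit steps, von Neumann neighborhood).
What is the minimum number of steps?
11
(one shortest path: (1, 1, 2) → (2, 1, 2) → (3, 1, 2) → (4, 1, 2) → (5, 1, 2) → (5, 2, 2) → (5, 3, 2) → (5, 4, 2) → (5, 5, 2) → (5, 5, 3) → (5, 5, 4) → (5, 5, 5))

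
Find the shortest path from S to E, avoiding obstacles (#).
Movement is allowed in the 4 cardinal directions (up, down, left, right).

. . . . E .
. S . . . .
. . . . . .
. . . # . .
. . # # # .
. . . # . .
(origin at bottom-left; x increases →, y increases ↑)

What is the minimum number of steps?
4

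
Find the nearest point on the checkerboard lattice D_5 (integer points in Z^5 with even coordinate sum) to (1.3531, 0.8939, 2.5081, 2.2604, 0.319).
(1, 1, 2, 2, 0)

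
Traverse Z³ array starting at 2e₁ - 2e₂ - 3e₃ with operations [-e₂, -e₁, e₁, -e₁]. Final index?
(1, -3, -3)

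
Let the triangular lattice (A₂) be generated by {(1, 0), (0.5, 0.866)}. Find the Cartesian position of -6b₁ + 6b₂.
(-3, 5.196)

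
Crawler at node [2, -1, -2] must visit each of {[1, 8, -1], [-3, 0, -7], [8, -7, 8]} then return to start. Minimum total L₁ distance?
82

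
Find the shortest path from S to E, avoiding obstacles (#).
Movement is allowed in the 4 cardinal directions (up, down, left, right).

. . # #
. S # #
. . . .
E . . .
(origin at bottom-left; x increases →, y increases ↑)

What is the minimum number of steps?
3
(one shortest path: (1, 2) → (0, 2) → (0, 1) → (0, 0))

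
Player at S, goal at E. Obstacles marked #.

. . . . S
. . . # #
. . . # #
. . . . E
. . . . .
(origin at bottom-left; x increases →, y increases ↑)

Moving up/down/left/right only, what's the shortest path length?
7
(one shortest path: (4, 4) → (3, 4) → (2, 4) → (2, 3) → (2, 2) → (2, 1) → (3, 1) → (4, 1))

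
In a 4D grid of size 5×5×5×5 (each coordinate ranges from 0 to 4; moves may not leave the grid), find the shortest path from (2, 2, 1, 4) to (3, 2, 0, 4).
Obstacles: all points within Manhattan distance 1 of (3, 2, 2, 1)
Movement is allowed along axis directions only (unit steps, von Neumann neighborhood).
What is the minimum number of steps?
2
(one shortest path: (2, 2, 1, 4) → (3, 2, 1, 4) → (3, 2, 0, 4))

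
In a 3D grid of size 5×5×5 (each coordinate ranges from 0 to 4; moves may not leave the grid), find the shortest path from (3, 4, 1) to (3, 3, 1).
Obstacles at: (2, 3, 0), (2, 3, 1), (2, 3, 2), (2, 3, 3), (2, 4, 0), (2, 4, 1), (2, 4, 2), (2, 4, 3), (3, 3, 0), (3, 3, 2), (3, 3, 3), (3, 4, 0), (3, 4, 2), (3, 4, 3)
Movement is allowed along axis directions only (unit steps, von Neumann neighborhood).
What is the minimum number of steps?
1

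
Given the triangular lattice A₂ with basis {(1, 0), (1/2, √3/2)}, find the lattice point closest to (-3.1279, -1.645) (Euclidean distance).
(-3, -1.732)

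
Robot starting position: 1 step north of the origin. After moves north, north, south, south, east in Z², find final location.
(1, 1)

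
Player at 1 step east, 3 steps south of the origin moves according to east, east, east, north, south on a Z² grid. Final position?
(4, -3)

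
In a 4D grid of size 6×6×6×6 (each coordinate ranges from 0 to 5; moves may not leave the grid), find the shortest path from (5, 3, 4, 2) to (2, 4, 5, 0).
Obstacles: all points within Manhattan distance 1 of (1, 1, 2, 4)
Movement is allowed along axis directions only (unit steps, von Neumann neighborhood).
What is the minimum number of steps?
7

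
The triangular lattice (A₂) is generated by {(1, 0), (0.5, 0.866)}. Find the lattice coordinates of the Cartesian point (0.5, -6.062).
4b₁ - 7b₂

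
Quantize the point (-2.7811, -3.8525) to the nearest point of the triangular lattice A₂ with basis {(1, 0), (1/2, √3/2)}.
(-3, -3.464)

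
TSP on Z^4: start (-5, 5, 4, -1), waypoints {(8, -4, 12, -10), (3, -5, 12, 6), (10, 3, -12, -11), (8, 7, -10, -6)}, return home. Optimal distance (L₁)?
136
(one optimal route: (-5, 5, 4, -1) → (3, -5, 12, 6) → (8, -4, 12, -10) → (10, 3, -12, -11) → (8, 7, -10, -6) → (-5, 5, 4, -1))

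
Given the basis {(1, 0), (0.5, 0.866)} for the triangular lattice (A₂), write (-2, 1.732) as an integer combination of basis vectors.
-3b₁ + 2b₂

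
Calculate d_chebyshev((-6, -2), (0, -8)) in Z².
6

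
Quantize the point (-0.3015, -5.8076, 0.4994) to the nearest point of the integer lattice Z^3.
(0, -6, 0)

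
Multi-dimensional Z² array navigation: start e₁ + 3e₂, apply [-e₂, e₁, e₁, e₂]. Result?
(3, 3)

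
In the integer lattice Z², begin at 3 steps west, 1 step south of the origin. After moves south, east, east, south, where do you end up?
(-1, -3)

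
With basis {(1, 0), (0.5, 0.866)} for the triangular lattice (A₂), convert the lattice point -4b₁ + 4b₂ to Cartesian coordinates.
(-2, 3.464)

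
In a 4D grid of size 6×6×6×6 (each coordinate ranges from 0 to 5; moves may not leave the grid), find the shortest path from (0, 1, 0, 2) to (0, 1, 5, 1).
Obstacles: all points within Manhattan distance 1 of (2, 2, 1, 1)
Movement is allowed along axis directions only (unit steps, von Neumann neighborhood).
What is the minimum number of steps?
6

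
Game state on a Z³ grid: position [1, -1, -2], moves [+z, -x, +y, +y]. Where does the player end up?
(0, 1, -1)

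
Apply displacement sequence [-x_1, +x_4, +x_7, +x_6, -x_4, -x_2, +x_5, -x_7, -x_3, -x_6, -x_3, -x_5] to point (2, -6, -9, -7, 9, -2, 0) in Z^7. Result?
(1, -7, -11, -7, 9, -2, 0)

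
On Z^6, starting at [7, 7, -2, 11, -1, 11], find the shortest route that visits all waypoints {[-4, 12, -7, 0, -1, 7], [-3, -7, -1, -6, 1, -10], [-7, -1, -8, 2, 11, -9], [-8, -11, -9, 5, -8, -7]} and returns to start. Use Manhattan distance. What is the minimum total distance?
224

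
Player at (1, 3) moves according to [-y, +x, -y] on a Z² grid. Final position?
(2, 1)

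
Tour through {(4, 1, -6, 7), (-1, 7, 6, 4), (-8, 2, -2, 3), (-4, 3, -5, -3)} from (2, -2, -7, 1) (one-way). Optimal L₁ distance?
68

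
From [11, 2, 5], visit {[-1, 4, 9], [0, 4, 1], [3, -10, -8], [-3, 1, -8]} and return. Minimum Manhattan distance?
92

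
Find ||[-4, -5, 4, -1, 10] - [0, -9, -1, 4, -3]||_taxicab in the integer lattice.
31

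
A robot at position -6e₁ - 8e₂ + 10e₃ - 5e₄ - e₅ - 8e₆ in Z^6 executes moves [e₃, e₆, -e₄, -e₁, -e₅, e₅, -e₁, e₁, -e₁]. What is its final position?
(-8, -8, 11, -6, -1, -7)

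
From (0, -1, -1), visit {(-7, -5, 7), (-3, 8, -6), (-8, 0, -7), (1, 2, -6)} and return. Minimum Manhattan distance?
72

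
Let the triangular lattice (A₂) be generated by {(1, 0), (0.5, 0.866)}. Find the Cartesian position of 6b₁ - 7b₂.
(2.5, -6.062)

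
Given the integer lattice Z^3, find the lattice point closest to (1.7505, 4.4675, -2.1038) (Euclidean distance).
(2, 4, -2)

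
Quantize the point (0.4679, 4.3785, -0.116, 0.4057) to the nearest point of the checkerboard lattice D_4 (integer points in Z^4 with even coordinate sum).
(0, 4, 0, 0)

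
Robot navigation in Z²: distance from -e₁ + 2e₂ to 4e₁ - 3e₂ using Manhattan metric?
10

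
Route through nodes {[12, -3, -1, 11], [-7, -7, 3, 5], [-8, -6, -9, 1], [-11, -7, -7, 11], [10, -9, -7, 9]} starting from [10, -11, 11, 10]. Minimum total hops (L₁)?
98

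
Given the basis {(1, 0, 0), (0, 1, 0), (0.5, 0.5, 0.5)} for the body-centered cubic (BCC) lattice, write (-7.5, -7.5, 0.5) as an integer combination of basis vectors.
-8b₁ - 8b₂ + b₃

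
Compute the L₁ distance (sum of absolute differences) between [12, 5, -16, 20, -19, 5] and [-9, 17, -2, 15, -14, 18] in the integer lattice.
70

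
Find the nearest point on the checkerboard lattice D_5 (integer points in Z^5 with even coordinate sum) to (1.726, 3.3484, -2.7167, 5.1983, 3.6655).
(2, 4, -3, 5, 4)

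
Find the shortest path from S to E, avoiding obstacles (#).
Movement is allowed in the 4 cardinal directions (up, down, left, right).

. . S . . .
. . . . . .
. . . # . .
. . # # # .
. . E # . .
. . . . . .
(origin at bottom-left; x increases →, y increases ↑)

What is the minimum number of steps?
6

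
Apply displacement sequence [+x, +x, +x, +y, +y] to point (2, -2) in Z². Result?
(5, 0)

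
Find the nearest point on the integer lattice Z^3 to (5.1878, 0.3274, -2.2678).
(5, 0, -2)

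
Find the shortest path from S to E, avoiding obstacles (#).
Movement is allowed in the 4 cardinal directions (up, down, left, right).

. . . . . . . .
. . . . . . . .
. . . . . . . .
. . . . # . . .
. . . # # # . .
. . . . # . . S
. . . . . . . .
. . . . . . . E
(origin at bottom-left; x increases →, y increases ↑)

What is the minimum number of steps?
2
(one shortest path: (7, 2) → (7, 1) → (7, 0))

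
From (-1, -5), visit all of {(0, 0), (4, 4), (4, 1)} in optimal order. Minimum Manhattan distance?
14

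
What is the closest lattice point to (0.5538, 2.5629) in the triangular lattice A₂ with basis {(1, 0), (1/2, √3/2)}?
(0.5, 2.598)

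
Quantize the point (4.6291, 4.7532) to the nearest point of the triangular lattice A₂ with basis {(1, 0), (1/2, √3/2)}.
(4.5, 4.33)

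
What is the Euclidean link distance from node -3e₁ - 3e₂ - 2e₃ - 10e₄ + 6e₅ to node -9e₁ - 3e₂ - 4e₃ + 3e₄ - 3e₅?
17.0294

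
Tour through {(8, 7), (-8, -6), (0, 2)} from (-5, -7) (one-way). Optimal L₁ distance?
33
(one optimal route: (-5, -7) → (-8, -6) → (0, 2) → (8, 7))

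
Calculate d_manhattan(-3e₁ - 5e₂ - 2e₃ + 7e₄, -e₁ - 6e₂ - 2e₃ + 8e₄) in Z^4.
4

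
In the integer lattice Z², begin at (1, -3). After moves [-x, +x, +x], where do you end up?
(2, -3)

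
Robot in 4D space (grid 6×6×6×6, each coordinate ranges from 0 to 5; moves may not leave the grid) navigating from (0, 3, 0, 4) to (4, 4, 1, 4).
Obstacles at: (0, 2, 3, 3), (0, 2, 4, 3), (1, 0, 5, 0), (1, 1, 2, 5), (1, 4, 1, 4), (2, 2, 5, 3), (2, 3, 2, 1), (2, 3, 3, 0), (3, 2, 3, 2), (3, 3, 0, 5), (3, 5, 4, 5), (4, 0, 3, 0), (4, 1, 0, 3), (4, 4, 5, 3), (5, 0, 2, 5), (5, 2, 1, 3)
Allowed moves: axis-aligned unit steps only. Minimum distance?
6
(one shortest path: (0, 3, 0, 4) → (1, 3, 0, 4) → (2, 3, 0, 4) → (3, 3, 0, 4) → (4, 3, 0, 4) → (4, 4, 0, 4) → (4, 4, 1, 4))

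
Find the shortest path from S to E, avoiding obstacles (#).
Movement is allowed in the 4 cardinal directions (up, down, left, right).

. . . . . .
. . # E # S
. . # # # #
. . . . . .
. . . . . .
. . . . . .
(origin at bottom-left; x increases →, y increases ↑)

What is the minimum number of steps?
4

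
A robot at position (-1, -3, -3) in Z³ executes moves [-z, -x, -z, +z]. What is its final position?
(-2, -3, -4)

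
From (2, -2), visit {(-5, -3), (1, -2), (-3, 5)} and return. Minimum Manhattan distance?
30
(one optimal route: (2, -2) → (-5, -3) → (-3, 5) → (1, -2) → (2, -2))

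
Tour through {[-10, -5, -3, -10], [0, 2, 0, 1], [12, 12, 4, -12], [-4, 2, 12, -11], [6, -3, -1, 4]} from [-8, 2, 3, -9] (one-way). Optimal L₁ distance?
128
(one optimal route: (-8, 2, 3, -9) → (-10, -5, -3, -10) → (6, -3, -1, 4) → (0, 2, 0, 1) → (-4, 2, 12, -11) → (12, 12, 4, -12))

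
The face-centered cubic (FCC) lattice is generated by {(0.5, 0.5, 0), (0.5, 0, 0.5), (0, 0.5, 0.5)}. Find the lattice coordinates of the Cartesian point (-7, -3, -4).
-6b₁ - 8b₂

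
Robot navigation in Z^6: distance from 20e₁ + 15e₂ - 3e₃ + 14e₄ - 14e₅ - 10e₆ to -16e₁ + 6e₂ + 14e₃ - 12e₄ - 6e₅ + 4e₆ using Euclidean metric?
51.0098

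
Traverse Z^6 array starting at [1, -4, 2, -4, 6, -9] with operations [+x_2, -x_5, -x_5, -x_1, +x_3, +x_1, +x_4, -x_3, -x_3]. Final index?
(1, -3, 1, -3, 4, -9)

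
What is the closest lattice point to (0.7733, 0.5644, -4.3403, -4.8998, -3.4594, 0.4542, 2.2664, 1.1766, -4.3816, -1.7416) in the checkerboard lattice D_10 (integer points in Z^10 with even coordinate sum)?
(1, 1, -4, -5, -4, 0, 2, 1, -4, -2)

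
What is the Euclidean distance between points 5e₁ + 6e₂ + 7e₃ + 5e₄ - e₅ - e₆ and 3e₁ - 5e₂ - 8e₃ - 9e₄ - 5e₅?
23.7276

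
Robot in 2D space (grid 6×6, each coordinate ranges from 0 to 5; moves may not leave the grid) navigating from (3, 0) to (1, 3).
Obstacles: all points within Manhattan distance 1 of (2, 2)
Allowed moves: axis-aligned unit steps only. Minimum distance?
7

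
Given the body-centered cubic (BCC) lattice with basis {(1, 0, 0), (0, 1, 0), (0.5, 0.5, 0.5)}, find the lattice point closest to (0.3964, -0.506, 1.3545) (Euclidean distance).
(0.5, -0.5, 1.5)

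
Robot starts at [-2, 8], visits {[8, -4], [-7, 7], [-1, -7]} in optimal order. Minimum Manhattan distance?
38
(one optimal route: (-2, 8) → (-7, 7) → (-1, -7) → (8, -4))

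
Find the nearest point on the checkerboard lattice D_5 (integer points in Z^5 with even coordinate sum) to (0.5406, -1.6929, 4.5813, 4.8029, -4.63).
(1, -2, 5, 5, -5)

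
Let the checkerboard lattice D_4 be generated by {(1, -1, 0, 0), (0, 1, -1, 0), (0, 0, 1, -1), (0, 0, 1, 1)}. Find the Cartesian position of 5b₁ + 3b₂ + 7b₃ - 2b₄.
(5, -2, 2, -9)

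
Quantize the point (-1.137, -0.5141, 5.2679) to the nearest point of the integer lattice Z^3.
(-1, -1, 5)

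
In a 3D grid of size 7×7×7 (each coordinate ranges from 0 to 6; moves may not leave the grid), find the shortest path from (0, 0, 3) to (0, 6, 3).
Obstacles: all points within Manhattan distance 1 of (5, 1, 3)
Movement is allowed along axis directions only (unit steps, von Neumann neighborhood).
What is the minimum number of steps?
6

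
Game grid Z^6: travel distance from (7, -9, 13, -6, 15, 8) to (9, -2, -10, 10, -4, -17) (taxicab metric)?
92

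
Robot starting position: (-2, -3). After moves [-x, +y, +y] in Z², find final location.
(-3, -1)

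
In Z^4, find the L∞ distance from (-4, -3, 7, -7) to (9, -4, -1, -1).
13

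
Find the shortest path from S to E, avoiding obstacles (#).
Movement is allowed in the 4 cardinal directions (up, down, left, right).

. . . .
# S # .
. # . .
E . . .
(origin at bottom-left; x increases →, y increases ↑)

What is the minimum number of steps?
9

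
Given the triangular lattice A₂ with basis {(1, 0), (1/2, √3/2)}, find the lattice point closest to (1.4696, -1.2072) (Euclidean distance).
(1.5, -0.866)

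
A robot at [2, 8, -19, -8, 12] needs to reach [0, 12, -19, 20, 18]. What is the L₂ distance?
28.9828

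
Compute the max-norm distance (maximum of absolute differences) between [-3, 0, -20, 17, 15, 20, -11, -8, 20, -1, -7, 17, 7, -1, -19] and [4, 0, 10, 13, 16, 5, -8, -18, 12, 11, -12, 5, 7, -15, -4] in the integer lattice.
30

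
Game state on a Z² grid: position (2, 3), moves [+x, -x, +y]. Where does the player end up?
(2, 4)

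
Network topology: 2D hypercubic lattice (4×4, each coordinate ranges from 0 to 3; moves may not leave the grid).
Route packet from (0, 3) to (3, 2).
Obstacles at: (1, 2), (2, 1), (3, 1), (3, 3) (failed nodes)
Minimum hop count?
4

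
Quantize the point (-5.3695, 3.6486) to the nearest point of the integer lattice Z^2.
(-5, 4)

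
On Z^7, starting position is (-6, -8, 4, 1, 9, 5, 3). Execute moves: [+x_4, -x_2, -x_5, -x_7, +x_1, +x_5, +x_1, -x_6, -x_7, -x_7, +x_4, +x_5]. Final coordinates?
(-4, -9, 4, 3, 10, 4, 0)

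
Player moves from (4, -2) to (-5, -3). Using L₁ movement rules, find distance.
10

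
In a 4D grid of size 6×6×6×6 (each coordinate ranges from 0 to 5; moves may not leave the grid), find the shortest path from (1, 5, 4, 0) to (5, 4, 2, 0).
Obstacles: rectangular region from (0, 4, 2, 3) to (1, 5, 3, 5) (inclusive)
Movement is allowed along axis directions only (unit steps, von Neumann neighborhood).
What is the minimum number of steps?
7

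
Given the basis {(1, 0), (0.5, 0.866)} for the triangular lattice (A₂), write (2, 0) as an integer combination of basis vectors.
2b₁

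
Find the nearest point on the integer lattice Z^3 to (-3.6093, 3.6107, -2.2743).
(-4, 4, -2)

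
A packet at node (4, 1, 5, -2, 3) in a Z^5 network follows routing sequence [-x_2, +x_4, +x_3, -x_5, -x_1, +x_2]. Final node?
(3, 1, 6, -1, 2)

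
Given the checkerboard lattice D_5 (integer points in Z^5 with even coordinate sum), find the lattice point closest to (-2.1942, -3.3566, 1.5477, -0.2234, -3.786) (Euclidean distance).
(-2, -3, 1, 0, -4)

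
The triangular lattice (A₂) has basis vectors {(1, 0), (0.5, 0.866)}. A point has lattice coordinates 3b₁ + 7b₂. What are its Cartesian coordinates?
(6.5, 6.062)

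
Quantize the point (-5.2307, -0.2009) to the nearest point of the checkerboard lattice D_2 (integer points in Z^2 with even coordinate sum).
(-6, 0)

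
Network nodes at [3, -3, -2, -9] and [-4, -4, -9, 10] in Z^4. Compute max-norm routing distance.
19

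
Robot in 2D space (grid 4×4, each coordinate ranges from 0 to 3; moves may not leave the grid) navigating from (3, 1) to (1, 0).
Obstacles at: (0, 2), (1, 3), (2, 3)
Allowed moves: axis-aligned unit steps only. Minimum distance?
3
(one shortest path: (3, 1) → (2, 1) → (1, 1) → (1, 0))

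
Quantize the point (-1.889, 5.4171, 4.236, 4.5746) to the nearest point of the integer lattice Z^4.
(-2, 5, 4, 5)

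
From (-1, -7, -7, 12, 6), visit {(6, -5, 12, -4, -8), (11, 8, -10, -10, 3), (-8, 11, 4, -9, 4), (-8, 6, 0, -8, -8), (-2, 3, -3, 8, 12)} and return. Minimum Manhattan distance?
236
(one optimal route: (-1, -7, -7, 12, 6) → (6, -5, 12, -4, -8) → (-8, 6, 0, -8, -8) → (-8, 11, 4, -9, 4) → (11, 8, -10, -10, 3) → (-2, 3, -3, 8, 12) → (-1, -7, -7, 12, 6))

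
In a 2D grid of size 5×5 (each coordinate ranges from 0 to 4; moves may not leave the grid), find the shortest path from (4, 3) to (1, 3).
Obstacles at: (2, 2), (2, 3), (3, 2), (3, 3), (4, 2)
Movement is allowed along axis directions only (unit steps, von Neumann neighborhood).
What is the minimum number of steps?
5
(one shortest path: (4, 3) → (4, 4) → (3, 4) → (2, 4) → (1, 4) → (1, 3))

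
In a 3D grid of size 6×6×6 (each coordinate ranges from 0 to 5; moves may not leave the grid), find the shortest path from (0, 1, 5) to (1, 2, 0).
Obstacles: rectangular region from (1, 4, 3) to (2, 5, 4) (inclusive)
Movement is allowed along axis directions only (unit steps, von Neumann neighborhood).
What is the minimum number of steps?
7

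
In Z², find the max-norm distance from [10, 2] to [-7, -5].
17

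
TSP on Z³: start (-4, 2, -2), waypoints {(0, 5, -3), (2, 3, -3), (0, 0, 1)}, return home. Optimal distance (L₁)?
30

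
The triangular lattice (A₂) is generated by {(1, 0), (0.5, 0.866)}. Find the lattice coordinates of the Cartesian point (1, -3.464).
3b₁ - 4b₂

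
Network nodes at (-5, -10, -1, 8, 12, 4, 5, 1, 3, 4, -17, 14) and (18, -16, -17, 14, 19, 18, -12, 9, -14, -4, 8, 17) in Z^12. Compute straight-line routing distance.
49.4166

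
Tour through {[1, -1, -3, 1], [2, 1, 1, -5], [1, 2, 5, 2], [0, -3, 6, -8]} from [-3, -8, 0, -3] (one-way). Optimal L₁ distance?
57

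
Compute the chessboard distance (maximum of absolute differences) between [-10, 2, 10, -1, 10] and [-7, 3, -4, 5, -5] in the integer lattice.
15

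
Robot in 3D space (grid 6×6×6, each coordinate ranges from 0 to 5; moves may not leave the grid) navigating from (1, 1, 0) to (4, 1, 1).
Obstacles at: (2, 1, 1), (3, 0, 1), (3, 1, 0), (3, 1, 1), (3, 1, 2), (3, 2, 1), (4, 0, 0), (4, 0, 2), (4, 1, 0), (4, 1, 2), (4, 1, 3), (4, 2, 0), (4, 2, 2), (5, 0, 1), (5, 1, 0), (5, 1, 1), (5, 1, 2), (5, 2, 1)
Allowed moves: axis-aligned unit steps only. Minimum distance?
8
(one shortest path: (1, 1, 0) → (2, 1, 0) → (2, 2, 0) → (3, 2, 0) → (3, 3, 0) → (4, 3, 0) → (4, 3, 1) → (4, 2, 1) → (4, 1, 1))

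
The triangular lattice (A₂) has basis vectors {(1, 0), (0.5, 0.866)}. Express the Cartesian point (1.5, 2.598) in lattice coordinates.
3b₂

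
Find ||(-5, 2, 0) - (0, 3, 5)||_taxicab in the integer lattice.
11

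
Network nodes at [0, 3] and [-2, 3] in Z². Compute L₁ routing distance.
2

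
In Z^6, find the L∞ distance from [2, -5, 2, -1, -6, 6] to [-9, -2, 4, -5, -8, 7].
11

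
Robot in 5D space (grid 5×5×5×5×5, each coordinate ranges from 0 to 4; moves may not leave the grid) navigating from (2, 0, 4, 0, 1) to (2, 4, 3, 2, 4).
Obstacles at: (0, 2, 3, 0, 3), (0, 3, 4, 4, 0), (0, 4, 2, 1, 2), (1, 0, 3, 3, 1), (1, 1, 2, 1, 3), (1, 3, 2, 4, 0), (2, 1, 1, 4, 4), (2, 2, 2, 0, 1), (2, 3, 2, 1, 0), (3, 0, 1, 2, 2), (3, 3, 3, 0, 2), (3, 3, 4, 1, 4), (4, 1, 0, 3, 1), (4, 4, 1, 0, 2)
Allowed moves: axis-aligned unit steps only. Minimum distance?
10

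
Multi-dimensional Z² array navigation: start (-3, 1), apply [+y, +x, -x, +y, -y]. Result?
(-3, 2)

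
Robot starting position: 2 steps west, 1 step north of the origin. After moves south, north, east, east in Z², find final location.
(0, 1)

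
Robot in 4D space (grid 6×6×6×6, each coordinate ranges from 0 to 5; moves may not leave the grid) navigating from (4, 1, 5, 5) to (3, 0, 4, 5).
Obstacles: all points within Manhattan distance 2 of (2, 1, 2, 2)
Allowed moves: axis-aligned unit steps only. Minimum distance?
3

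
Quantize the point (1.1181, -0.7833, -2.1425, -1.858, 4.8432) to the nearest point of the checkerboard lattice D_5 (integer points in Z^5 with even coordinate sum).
(1, 0, -2, -2, 5)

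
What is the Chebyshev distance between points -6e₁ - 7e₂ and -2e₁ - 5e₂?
4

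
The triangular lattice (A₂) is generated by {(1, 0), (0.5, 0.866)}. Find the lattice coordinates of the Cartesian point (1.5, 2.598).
3b₂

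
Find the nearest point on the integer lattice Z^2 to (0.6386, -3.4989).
(1, -3)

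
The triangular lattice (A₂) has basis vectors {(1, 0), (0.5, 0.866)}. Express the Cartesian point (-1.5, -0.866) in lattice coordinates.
-b₁ - b₂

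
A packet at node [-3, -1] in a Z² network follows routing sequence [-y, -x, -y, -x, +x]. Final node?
(-4, -3)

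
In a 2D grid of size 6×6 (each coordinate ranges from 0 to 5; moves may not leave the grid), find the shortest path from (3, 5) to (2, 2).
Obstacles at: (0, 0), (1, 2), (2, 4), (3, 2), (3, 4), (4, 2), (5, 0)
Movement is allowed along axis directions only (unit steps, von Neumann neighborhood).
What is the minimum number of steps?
6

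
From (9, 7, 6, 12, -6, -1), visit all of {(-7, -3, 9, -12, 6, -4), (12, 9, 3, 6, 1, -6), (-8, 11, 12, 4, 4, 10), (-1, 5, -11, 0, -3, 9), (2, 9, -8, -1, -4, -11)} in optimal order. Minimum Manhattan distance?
194
(one optimal route: (9, 7, 6, 12, -6, -1) → (12, 9, 3, 6, 1, -6) → (2, 9, -8, -1, -4, -11) → (-1, 5, -11, 0, -3, 9) → (-8, 11, 12, 4, 4, 10) → (-7, -3, 9, -12, 6, -4))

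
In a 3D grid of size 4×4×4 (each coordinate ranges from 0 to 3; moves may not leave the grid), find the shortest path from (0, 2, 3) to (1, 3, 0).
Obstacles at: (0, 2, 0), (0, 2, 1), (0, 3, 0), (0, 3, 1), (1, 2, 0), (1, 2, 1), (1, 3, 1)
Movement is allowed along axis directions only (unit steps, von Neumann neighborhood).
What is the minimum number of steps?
7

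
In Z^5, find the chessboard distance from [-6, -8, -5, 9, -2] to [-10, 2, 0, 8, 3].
10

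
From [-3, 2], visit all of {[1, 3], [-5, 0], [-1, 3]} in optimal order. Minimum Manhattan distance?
13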